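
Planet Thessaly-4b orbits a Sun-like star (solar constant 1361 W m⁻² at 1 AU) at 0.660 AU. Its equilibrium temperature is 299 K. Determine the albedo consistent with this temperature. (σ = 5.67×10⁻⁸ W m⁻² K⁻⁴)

A ≈ 0.42

Flux at 0.660 AU: S = 1361/0.660² = 3120 W m⁻².
From T_eq⁴ = S(1−A)/(4σ): 1−A = 4σT_eq⁴/S.
1−A = 4 × 5.67×10⁻⁸ × (299)⁴ / 3120 = 0.580.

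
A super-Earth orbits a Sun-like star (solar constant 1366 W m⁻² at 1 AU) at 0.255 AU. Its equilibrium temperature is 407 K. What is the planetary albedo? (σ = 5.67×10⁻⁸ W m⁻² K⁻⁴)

A ≈ 0.70

Flux at 0.255 AU: S = 1366/0.255² = 2.10×10⁴ W m⁻².
From T_eq⁴ = S(1−A)/(4σ): 1−A = 4σT_eq⁴/S.
1−A = 4 × 5.67×10⁻⁸ × (407)⁴ / 2.10×10⁴ = 0.296.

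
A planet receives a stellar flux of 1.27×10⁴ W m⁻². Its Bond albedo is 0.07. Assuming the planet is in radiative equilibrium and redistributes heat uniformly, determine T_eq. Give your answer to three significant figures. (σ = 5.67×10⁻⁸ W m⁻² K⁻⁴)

Energy balance: absorbed = emitted ⇒ πR²·S(1−A) = 4πR²·σT_eq⁴, so T_eq⁴ = S(1−A)/(4σ).
T_eq = [1.27×10⁴ × 0.93 / (4 × 5.67×10⁻⁸)]^(1/4) = (5.21×10¹⁰)^(1/4) = 478 K.

T_eq ≈ 478 K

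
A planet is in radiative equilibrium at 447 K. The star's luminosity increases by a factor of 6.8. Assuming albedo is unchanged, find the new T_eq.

T_eq ≈ 722 K

T_eq ∝ L^(1/4) · d^(−1/2).
T′ = 447 × 6.8^(1/4) = 722 K.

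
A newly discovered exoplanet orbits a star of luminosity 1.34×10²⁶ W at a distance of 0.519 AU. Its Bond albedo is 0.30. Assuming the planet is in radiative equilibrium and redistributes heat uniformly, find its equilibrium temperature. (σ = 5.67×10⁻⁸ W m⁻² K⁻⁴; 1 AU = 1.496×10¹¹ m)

d = 0.519 AU = 7.76×10¹⁰ m.
Flux: S = L/(4πd²) = 1.34×10²⁶/(4π×(7.76×10¹⁰)²) = 1770 W m⁻².
Energy balance: absorbed = emitted ⇒ πR²·S(1−A) = 4πR²·σT_eq⁴, so T_eq⁴ = S(1−A)/(4σ).
T_eq = [1770 × 0.70 / (4 × 5.67×10⁻⁸)]^(1/4) = (5.46×10⁹)^(1/4) = 272 K.

T_eq ≈ 272 K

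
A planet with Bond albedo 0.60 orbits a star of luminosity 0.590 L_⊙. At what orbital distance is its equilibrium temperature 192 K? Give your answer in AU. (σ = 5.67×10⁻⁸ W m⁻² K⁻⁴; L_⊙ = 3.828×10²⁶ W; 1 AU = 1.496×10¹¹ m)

L = 0.590 × 3.828×10²⁶ = 2.26×10²⁶ W.
From T_eq⁴ = L(1−A)/(16πσd²): d = √[L(1−A)/(16πσT_eq⁴)].
d = √[2.26×10²⁶ × 0.40 / (16π × 5.67×10⁻⁸ × (192)⁴)] = 1.53×10¹¹ m = 1.02 AU.

d ≈ 1.02 AU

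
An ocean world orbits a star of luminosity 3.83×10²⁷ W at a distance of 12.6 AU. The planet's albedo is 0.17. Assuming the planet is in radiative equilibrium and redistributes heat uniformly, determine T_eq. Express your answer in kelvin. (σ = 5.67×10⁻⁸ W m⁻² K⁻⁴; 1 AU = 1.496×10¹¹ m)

T_eq ≈ 133 K

d = 12.6 AU = 1.88×10¹² m.
Flux: S = L/(4πd²) = 3.83×10²⁷/(4π×(1.88×10¹²)²) = 85.8 W m⁻².
Energy balance: absorbed = emitted ⇒ πR²·S(1−A) = 4πR²·σT_eq⁴, so T_eq⁴ = S(1−A)/(4σ).
T_eq = [85.8 × 0.83 / (4 × 5.67×10⁻⁸)]^(1/4) = (3.14×10⁸)^(1/4) = 133 K.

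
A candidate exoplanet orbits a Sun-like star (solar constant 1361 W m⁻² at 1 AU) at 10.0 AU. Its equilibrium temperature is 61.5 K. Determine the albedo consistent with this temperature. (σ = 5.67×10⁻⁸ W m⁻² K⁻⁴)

Flux at 10.0 AU: S = 1361/10.0² = 13.6 W m⁻².
From T_eq⁴ = S(1−A)/(4σ): 1−A = 4σT_eq⁴/S.
1−A = 4 × 5.67×10⁻⁸ × (61.5)⁴ / 13.6 = 0.238.

A ≈ 0.76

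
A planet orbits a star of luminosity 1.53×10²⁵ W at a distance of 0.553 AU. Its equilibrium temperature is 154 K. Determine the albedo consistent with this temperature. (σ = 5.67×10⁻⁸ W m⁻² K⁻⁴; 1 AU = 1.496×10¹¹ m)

d = 0.553 AU = 8.27×10¹⁰ m.
Flux: S = L/(4πd²) = 1.53×10²⁵/(4π×(8.27×10¹⁰)²) = 178 W m⁻².
From T_eq⁴ = S(1−A)/(4σ): 1−A = 4σT_eq⁴/S.
1−A = 4 × 5.67×10⁻⁸ × (154)⁴ / 178 = 0.717.

A ≈ 0.28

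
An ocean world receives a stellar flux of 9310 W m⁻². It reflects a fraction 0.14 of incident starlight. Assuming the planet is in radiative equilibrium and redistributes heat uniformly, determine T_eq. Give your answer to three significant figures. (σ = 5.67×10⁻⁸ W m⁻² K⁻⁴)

T_eq ≈ 433 K

Energy balance: absorbed = emitted ⇒ πR²·S(1−A) = 4πR²·σT_eq⁴, so T_eq⁴ = S(1−A)/(4σ).
T_eq = [9310 × 0.86 / (4 × 5.67×10⁻⁸)]^(1/4) = (3.53×10¹⁰)^(1/4) = 433 K.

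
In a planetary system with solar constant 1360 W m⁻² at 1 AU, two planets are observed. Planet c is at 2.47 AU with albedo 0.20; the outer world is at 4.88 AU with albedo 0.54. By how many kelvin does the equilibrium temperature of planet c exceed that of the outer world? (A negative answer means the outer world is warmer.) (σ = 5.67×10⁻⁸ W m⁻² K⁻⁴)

T_eq = [S₀(1−A)/(4σd²)]^(1/4), so T ∝ (1−A)^(1/4) / √d.
T₁ = [1360×0.80/(4×5.67×10⁻⁸×2.47²)]^(1/4) = 167.45 K.
T₂ = [1360×0.46/(4×5.67×10⁻⁸×4.88²)]^(1/4) = 103.74 K.

ΔT ≈ 63.7 K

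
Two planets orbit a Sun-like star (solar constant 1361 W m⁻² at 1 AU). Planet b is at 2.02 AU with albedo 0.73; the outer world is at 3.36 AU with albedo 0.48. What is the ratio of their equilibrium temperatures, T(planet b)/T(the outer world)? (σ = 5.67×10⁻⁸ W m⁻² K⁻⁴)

T₁/T₂ ≈ 1.095

T_eq = [S₀(1−A)/(4σd²)]^(1/4), so T ∝ (1−A)^(1/4) / √d.
T₁ = [1361×0.27/(4×5.67×10⁻⁸×2.02²)]^(1/4) = 141.16 K.
T₂ = [1361×0.52/(4×5.67×10⁻⁸×3.36²)]^(1/4) = 128.94 K.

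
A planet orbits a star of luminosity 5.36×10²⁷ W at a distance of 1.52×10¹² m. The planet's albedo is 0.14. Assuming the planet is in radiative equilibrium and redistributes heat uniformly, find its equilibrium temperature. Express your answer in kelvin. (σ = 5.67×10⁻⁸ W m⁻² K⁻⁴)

Flux: S = L/(4πd²) = 5.36×10²⁷/(4π×(1.52×10¹²)²) = 185 W m⁻².
Energy balance: absorbed = emitted ⇒ πR²·S(1−A) = 4πR²·σT_eq⁴, so T_eq⁴ = S(1−A)/(4σ).
T_eq = [185 × 0.86 / (4 × 5.67×10⁻⁸)]^(1/4) = (7.00×10⁸)^(1/4) = 163 K.

T_eq ≈ 163 K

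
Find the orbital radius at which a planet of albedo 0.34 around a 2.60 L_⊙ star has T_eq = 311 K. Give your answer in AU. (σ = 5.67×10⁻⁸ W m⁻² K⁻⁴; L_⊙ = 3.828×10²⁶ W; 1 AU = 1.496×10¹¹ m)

d ≈ 1.05 AU

L = 2.60 × 3.828×10²⁶ = 9.95×10²⁶ W.
From T_eq⁴ = L(1−A)/(16πσd²): d = √[L(1−A)/(16πσT_eq⁴)].
d = √[9.95×10²⁶ × 0.66 / (16π × 5.67×10⁻⁸ × (311)⁴)] = 1.57×10¹¹ m = 1.05 AU.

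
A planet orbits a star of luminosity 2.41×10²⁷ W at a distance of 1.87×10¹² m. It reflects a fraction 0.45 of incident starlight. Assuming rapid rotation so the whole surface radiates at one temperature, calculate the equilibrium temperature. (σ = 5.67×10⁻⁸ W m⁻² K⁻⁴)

T_eq ≈ 107 K

Flux: S = L/(4πd²) = 2.41×10²⁷/(4π×(1.87×10¹²)²) = 54.8 W m⁻².
Energy balance: absorbed = emitted ⇒ πR²·S(1−A) = 4πR²·σT_eq⁴, so T_eq⁴ = S(1−A)/(4σ).
T_eq = [54.8 × 0.55 / (4 × 5.67×10⁻⁸)]^(1/4) = (1.33×10⁸)^(1/4) = 107 K.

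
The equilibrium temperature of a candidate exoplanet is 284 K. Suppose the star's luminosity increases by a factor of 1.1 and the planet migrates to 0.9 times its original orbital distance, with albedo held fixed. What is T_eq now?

T_eq ≈ 307 K

T_eq ∝ L^(1/4) · d^(−1/2).
T′ = 284 × 1.1^(1/4) / 0.9^(1/2) = 307 K.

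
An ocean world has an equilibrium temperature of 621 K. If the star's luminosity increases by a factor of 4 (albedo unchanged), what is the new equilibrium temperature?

T_eq ≈ 878 K

T_eq ∝ L^(1/4) · d^(−1/2).
T′ = 621 × 4^(1/4) = 878 K.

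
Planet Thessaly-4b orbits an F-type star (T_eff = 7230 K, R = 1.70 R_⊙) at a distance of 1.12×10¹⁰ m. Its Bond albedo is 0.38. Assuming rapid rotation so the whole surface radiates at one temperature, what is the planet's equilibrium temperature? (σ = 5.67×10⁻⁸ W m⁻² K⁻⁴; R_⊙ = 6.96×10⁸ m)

R_⋆ = 1.70 × 6.96×10⁸ = 1.18×10⁹ m.
L = 4πR_⋆²σT_⋆⁴ = 4π(1.18×10⁹)² × 5.67×10⁻⁸ × (7230)⁴ = 2.73×10²⁷ W.
S = L/(4πd²) = 1.73×10⁶ W m⁻².
Energy balance: absorbed = emitted ⇒ πR²·S(1−A) = 4πR²·σT_eq⁴, so T_eq⁴ = S(1−A)/(4σ).
T_eq = [1.73×10⁶ × 0.62 / (4 × 5.67×10⁻⁸)]^(1/4) = (4.73×10¹²)^(1/4) = 1470 K.

T_eq ≈ 1470 K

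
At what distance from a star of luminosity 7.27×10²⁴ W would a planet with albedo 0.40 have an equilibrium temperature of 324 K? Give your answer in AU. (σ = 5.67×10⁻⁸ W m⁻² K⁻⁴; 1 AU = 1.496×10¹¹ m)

d ≈ 0.0788 AU

From T_eq⁴ = L(1−A)/(16πσd²): d = √[L(1−A)/(16πσT_eq⁴)].
d = √[7.27×10²⁴ × 0.60 / (16π × 5.67×10⁻⁸ × (324)⁴)] = 1.18×10¹⁰ m = 0.0788 AU.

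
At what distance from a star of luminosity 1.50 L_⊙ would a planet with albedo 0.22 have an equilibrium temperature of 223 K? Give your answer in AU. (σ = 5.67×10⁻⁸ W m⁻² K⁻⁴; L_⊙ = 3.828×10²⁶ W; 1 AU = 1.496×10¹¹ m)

d ≈ 1.69 AU

L = 1.50 × 3.828×10²⁶ = 5.74×10²⁶ W.
From T_eq⁴ = L(1−A)/(16πσd²): d = √[L(1−A)/(16πσT_eq⁴)].
d = √[5.74×10²⁶ × 0.78 / (16π × 5.67×10⁻⁸ × (223)⁴)] = 2.52×10¹¹ m = 1.69 AU.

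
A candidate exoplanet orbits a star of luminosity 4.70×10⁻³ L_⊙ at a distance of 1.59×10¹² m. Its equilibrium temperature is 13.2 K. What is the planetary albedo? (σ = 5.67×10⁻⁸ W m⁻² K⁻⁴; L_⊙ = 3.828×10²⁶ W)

L = 4.70×10⁻³ × 3.828×10²⁶ = 1.80×10²⁴ W.
Flux: S = L/(4πd²) = 1.80×10²⁴/(4π×(1.59×10¹²)²) = 0.0566 W m⁻².
From T_eq⁴ = S(1−A)/(4σ): 1−A = 4σT_eq⁴/S.
1−A = 4 × 5.67×10⁻⁸ × (13.2)⁴ / 0.0566 = 0.122.

A ≈ 0.88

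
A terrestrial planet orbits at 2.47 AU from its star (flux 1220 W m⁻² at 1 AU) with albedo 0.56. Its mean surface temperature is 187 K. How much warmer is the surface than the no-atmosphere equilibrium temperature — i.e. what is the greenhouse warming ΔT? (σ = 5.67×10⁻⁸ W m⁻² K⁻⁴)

S = 1220/2.47² = 200.0 W m⁻².
T_eq = [S(1−A)/(4σ)]^(1/4) = [200.0×0.44/(4×5.67×10⁻⁸)]^(1/4) = 140.3 K.
ΔT = T_surf − T_eq = 187 − 140.3.

ΔT ≈ 46.7 K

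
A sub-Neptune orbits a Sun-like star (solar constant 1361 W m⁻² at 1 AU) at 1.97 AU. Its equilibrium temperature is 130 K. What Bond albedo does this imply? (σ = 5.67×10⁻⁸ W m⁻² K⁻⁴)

A ≈ 0.82

Flux at 1.97 AU: S = 1361/1.97² = 351 W m⁻².
From T_eq⁴ = S(1−A)/(4σ): 1−A = 4σT_eq⁴/S.
1−A = 4 × 5.67×10⁻⁸ × (130)⁴ / 351 = 0.185.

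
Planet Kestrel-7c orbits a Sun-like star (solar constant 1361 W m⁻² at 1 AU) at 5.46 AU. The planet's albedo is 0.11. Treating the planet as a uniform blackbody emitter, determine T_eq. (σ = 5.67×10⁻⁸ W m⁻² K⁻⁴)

T_eq ≈ 116 K

Flux at 5.46 AU: S = 1361/5.46² = 45.7 W m⁻².
Energy balance: absorbed = emitted ⇒ πR²·S(1−A) = 4πR²·σT_eq⁴, so T_eq⁴ = S(1−A)/(4σ).
T_eq = [45.7 × 0.89 / (4 × 5.67×10⁻⁸)]^(1/4) = (1.79×10⁸)^(1/4) = 116 K.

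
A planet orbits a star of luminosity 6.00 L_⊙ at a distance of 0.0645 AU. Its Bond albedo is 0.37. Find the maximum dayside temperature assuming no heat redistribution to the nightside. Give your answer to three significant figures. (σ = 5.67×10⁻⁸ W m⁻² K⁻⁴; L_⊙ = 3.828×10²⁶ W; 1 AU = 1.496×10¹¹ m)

d = 0.0645 AU = 9.65×10⁹ m.
L = 6.00 × 3.828×10²⁶ = 2.30×10²⁷ W.
Flux: S = L/(4πd²) = 2.30×10²⁷/(4π×(9.65×10⁹)²) = 1.96×10⁶ W m⁻².
With no redistribution each surface element balances locally: S(1−A) = σT⁴.
T = [1.96×10⁶ × 0.63 / 5.67×10⁻⁸]^(1/4) = (2.18×10¹³)^(1/4) = 2160 K.

T_ss ≈ 2160 K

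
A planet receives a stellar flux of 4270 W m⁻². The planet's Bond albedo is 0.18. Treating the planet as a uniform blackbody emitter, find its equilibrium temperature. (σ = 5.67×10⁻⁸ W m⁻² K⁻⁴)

T_eq ≈ 352 K

Energy balance: absorbed = emitted ⇒ πR²·S(1−A) = 4πR²·σT_eq⁴, so T_eq⁴ = S(1−A)/(4σ).
T_eq = [4270 × 0.82 / (4 × 5.67×10⁻⁸)]^(1/4) = (1.54×10¹⁰)^(1/4) = 352 K.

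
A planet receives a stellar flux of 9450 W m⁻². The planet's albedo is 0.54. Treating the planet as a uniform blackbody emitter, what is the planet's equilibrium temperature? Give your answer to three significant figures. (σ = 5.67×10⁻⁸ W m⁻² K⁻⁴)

T_eq ≈ 372 K

Energy balance: absorbed = emitted ⇒ πR²·S(1−A) = 4πR²·σT_eq⁴, so T_eq⁴ = S(1−A)/(4σ).
T_eq = [9450 × 0.46 / (4 × 5.67×10⁻⁸)]^(1/4) = (1.92×10¹⁰)^(1/4) = 372 K.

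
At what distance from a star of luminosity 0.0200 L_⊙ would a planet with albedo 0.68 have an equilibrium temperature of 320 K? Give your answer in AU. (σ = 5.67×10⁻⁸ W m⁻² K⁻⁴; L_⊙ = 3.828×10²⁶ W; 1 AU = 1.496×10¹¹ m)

d ≈ 0.0605 AU

L = 0.0200 × 3.828×10²⁶ = 7.66×10²⁴ W.
From T_eq⁴ = L(1−A)/(16πσd²): d = √[L(1−A)/(16πσT_eq⁴)].
d = √[7.66×10²⁴ × 0.32 / (16π × 5.67×10⁻⁸ × (320)⁴)] = 9.05×10⁹ m = 0.0605 AU.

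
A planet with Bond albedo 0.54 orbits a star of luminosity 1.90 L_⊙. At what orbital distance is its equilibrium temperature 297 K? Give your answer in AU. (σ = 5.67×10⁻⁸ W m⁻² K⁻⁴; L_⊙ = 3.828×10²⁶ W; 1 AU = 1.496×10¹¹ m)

L = 1.90 × 3.828×10²⁶ = 7.27×10²⁶ W.
From T_eq⁴ = L(1−A)/(16πσd²): d = √[L(1−A)/(16πσT_eq⁴)].
d = √[7.27×10²⁶ × 0.46 / (16π × 5.67×10⁻⁸ × (297)⁴)] = 1.23×10¹¹ m = 0.821 AU.

d ≈ 0.821 AU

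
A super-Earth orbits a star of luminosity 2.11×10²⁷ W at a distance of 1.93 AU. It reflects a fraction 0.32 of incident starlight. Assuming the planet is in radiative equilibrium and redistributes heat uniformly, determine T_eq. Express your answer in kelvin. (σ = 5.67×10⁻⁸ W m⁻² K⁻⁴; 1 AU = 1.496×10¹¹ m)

d = 1.93 AU = 2.89×10¹¹ m.
Flux: S = L/(4πd²) = 2.11×10²⁷/(4π×(2.89×10¹¹)²) = 2010 W m⁻².
Energy balance: absorbed = emitted ⇒ πR²·S(1−A) = 4πR²·σT_eq⁴, so T_eq⁴ = S(1−A)/(4σ).
T_eq = [2010 × 0.68 / (4 × 5.67×10⁻⁸)]^(1/4) = (6.04×10⁹)^(1/4) = 279 K.

T_eq ≈ 279 K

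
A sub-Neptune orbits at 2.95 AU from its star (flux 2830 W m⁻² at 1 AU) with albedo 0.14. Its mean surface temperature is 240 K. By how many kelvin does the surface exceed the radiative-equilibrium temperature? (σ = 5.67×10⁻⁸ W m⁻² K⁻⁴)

ΔT ≈ 52.6 K

S = 2830/2.95² = 325.2 W m⁻².
T_eq = [S(1−A)/(4σ)]^(1/4) = [325.2×0.86/(4×5.67×10⁻⁸)]^(1/4) = 187.4 K.
ΔT = T_surf − T_eq = 240 − 187.4.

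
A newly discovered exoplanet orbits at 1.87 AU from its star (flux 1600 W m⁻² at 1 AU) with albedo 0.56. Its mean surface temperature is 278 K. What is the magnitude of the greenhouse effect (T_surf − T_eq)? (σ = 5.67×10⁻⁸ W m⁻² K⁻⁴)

ΔT ≈ 105.4 K

S = 1600/1.87² = 457.5 W m⁻².
T_eq = [S(1−A)/(4σ)]^(1/4) = [457.5×0.44/(4×5.67×10⁻⁸)]^(1/4) = 172.6 K.
ΔT = T_surf − T_eq = 278 − 172.6.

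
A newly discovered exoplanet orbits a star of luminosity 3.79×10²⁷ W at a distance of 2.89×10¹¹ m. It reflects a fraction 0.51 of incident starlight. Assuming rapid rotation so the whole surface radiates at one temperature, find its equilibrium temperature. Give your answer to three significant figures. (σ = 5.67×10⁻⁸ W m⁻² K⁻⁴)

Flux: S = L/(4πd²) = 3.79×10²⁷/(4π×(2.89×10¹¹)²) = 3610 W m⁻².
Energy balance: absorbed = emitted ⇒ πR²·S(1−A) = 4πR²·σT_eq⁴, so T_eq⁴ = S(1−A)/(4σ).
T_eq = [3610 × 0.49 / (4 × 5.67×10⁻⁸)]^(1/4) = (7.80×10⁹)^(1/4) = 297 K.

T_eq ≈ 297 K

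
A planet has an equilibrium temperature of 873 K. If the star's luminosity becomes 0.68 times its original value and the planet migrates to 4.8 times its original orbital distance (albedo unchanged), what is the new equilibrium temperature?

T_eq ≈ 362 K

T_eq ∝ L^(1/4) · d^(−1/2).
T′ = 873 × 0.68^(1/4) / 4.8^(1/2) = 362 K.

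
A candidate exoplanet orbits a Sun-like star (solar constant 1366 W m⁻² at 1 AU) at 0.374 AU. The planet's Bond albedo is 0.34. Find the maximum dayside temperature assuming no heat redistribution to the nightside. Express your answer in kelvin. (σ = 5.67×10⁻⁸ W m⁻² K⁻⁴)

T_ss ≈ 581 K

Flux at 0.374 AU: S = 1366/0.374² = 9770 W m⁻².
With no redistribution each surface element balances locally: S(1−A) = σT⁴.
T = [9770 × 0.66 / 5.67×10⁻⁸]^(1/4) = (1.14×10¹¹)^(1/4) = 581 K.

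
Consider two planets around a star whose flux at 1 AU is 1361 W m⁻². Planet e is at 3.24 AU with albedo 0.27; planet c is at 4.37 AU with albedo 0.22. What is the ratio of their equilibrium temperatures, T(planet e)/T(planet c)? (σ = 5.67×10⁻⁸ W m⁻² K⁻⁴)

T₁/T₂ ≈ 1.142

T_eq = [S₀(1−A)/(4σd²)]^(1/4), so T ∝ (1−A)^(1/4) / √d.
T₁ = [1361×0.73/(4×5.67×10⁻⁸×3.24²)]^(1/4) = 142.93 K.
T₂ = [1361×0.78/(4×5.67×10⁻⁸×4.37²)]^(1/4) = 125.12 K.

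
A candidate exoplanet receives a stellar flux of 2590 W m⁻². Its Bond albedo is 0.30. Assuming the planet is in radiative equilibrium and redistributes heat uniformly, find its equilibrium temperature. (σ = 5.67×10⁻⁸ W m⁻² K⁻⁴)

Energy balance: absorbed = emitted ⇒ πR²·S(1−A) = 4πR²·σT_eq⁴, so T_eq⁴ = S(1−A)/(4σ).
T_eq = [2590 × 0.70 / (4 × 5.67×10⁻⁸)]^(1/4) = (7.99×10⁹)^(1/4) = 299 K.

T_eq ≈ 299 K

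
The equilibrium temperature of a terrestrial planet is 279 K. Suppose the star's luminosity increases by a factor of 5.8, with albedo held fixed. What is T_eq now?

T_eq ∝ L^(1/4) · d^(−1/2).
T′ = 279 × 5.8^(1/4) = 433 K.

T_eq ≈ 433 K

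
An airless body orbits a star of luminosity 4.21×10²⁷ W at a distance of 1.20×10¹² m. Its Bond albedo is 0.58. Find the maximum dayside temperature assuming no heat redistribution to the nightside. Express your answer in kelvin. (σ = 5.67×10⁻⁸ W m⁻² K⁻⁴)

T_ss ≈ 204 K

Flux: S = L/(4πd²) = 4.21×10²⁷/(4π×(1.20×10¹²)²) = 233 W m⁻².
With no redistribution each surface element balances locally: S(1−A) = σT⁴.
T = [233 × 0.42 / 5.67×10⁻⁸]^(1/4) = (1.72×10⁹)^(1/4) = 204 K.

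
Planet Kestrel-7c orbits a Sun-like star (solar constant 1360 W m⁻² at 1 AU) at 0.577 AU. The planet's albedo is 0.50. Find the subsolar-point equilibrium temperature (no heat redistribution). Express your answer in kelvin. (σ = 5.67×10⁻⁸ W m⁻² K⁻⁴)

T_ss ≈ 436 K

Flux at 0.577 AU: S = 1360/0.577² = 4080 W m⁻².
At the subsolar point the surface absorbs S(1−A) and emits σT⁴ per unit area — no factor of 4, since only the local patch is in balance.
T = [4080 × 0.50 / 5.67×10⁻⁸]^(1/4) = (3.60×10¹⁰)^(1/4) = 436 K.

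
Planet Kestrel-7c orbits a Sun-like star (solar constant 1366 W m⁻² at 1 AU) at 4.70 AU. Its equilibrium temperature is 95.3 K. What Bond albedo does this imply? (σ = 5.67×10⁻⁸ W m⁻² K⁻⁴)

A ≈ 0.70

Flux at 4.70 AU: S = 1366/4.70² = 61.8 W m⁻².
From T_eq⁴ = S(1−A)/(4σ): 1−A = 4σT_eq⁴/S.
1−A = 4 × 5.67×10⁻⁸ × (95.3)⁴ / 61.8 = 0.303.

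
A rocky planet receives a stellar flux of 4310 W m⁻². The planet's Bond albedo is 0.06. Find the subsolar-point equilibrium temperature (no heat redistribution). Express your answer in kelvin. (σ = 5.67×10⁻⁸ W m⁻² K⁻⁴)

T_ss ≈ 517 K

At the subsolar point the surface absorbs S(1−A) and emits σT⁴ per unit area — no factor of 4, since only the local patch is in balance.
T = [4310 × 0.94 / 5.67×10⁻⁸]^(1/4) = (7.15×10¹⁰)^(1/4) = 517 K.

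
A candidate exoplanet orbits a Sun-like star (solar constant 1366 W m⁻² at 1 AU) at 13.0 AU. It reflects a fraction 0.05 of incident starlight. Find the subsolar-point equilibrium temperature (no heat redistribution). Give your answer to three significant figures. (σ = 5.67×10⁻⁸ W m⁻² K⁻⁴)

Flux at 13.0 AU: S = 1366/13.0² = 8.08 W m⁻².
At the subsolar point the surface absorbs S(1−A) and emits σT⁴ per unit area — no factor of 4, since only the local patch is in balance.
T = [8.08 × 0.95 / 5.67×10⁻⁸]^(1/4) = (1.35×10⁸)^(1/4) = 108 K.

T_ss ≈ 108 K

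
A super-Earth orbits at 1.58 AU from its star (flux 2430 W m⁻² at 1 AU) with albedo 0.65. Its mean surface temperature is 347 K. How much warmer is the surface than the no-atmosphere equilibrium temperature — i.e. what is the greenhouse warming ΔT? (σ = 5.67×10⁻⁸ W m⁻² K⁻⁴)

ΔT ≈ 150.1 K

S = 2430/1.58² = 973.4 W m⁻².
T_eq = [S(1−A)/(4σ)]^(1/4) = [973.4×0.35/(4×5.67×10⁻⁸)]^(1/4) = 196.9 K.
ΔT = T_surf − T_eq = 347 − 196.9.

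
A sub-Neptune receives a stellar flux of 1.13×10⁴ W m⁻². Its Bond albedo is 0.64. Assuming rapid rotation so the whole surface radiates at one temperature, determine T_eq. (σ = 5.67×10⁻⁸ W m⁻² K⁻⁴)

T_eq ≈ 366 K

Energy balance: absorbed = emitted ⇒ πR²·S(1−A) = 4πR²·σT_eq⁴, so T_eq⁴ = S(1−A)/(4σ).
T_eq = [1.13×10⁴ × 0.36 / (4 × 5.67×10⁻⁸)]^(1/4) = (1.79×10¹⁰)^(1/4) = 366 K.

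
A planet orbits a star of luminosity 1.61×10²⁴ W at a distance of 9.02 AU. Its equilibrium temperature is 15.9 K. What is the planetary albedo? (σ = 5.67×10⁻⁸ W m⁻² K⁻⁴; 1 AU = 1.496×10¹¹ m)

A ≈ 0.79

d = 9.02 AU = 1.35×10¹² m.
Flux: S = L/(4πd²) = 1.61×10²⁴/(4π×(1.35×10¹²)²) = 0.0704 W m⁻².
From T_eq⁴ = S(1−A)/(4σ): 1−A = 4σT_eq⁴/S.
1−A = 4 × 5.67×10⁻⁸ × (15.9)⁴ / 0.0704 = 0.206.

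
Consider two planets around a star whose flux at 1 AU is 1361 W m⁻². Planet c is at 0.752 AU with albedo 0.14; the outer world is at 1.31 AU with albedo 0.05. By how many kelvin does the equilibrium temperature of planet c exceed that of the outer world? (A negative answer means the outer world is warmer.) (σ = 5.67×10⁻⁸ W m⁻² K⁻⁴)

ΔT ≈ 69.0 K

T_eq = [S₀(1−A)/(4σd²)]^(1/4), so T ∝ (1−A)^(1/4) / √d.
T₁ = [1361×0.86/(4×5.67×10⁻⁸×0.752²)]^(1/4) = 309.08 K.
T₂ = [1361×0.95/(4×5.67×10⁻⁸×1.31²)]^(1/4) = 240.08 K.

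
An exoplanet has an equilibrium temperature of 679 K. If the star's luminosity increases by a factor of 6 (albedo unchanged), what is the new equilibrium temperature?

T_eq ≈ 1060 K

T_eq ∝ L^(1/4) · d^(−1/2).
T′ = 679 × 6^(1/4) = 1060 K.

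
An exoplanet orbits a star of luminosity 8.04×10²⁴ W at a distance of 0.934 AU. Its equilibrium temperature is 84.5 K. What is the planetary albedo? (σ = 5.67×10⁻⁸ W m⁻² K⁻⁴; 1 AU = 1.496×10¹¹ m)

A ≈ 0.65

d = 0.934 AU = 1.40×10¹¹ m.
Flux: S = L/(4πd²) = 8.04×10²⁴/(4π×(1.40×10¹¹)²) = 32.8 W m⁻².
From T_eq⁴ = S(1−A)/(4σ): 1−A = 4σT_eq⁴/S.
1−A = 4 × 5.67×10⁻⁸ × (84.5)⁴ / 32.8 = 0.353.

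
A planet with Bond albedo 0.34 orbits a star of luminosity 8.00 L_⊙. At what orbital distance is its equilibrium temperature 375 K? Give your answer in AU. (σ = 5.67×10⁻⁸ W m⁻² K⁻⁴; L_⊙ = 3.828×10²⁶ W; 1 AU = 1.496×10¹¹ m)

d ≈ 1.27 AU

L = 8.00 × 3.828×10²⁶ = 3.06×10²⁷ W.
From T_eq⁴ = L(1−A)/(16πσd²): d = √[L(1−A)/(16πσT_eq⁴)].
d = √[3.06×10²⁷ × 0.66 / (16π × 5.67×10⁻⁸ × (375)⁴)] = 1.89×10¹¹ m = 1.27 AU.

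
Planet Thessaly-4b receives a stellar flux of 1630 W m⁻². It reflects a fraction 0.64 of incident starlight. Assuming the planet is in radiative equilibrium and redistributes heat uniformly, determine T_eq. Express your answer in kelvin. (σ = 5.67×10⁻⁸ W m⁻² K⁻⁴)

T_eq ≈ 226 K

Energy balance: absorbed = emitted ⇒ πR²·S(1−A) = 4πR²·σT_eq⁴, so T_eq⁴ = S(1−A)/(4σ).
T_eq = [1630 × 0.36 / (4 × 5.67×10⁻⁸)]^(1/4) = (2.59×10⁹)^(1/4) = 226 K.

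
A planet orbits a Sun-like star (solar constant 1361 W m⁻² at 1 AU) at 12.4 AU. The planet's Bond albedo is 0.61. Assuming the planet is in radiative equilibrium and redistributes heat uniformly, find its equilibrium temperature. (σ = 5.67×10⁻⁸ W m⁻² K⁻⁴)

Flux at 12.4 AU: S = 1361/12.4² = 8.85 W m⁻².
Energy balance: absorbed = emitted ⇒ πR²·S(1−A) = 4πR²·σT_eq⁴, so T_eq⁴ = S(1−A)/(4σ).
T_eq = [8.85 × 0.39 / (4 × 5.67×10⁻⁸)]^(1/4) = (1.52×10⁷)^(1/4) = 62.5 K.

T_eq ≈ 62.5 K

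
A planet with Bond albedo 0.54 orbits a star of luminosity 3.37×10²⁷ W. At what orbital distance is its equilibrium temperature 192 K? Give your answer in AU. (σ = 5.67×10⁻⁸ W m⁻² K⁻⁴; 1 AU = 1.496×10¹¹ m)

From T_eq⁴ = L(1−A)/(16πσd²): d = √[L(1−A)/(16πσT_eq⁴)].
d = √[3.37×10²⁷ × 0.46 / (16π × 5.67×10⁻⁸ × (192)⁴)] = 6.33×10¹¹ m = 4.23 AU.

d ≈ 4.23 AU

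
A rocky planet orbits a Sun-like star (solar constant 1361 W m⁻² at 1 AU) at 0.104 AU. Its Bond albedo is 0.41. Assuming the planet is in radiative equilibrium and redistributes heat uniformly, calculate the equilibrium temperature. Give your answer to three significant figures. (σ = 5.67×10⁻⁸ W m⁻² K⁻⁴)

Flux at 0.104 AU: S = 1361/0.104² = 1.26×10⁵ W m⁻².
Energy balance: absorbed = emitted ⇒ πR²·S(1−A) = 4πR²·σT_eq⁴, so T_eq⁴ = S(1−A)/(4σ).
T_eq = [1.26×10⁵ × 0.59 / (4 × 5.67×10⁻⁸)]^(1/4) = (3.27×10¹¹)^(1/4) = 756 K.

T_eq ≈ 756 K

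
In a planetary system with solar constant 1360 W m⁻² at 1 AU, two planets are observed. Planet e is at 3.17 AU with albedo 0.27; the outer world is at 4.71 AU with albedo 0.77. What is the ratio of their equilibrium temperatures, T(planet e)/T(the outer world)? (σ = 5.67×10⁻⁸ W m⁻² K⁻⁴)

T₁/T₂ ≈ 1.627

T_eq = [S₀(1−A)/(4σd²)]^(1/4), so T ∝ (1−A)^(1/4) / √d.
T₁ = [1360×0.73/(4×5.67×10⁻⁸×3.17²)]^(1/4) = 144.47 K.
T₂ = [1360×0.23/(4×5.67×10⁻⁸×4.71²)]^(1/4) = 88.80 K.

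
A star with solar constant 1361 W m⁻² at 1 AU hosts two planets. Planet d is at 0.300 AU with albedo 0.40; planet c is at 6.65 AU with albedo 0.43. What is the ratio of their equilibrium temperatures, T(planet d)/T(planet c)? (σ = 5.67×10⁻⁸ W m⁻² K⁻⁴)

T_eq = [S₀(1−A)/(4σd²)]^(1/4), so T ∝ (1−A)^(1/4) / √d.
T₁ = [1361×0.60/(4×5.67×10⁻⁸×0.300²)]^(1/4) = 447.23 K.
T₂ = [1361×0.57/(4×5.67×10⁻⁸×6.65²)]^(1/4) = 93.78 K.

T₁/T₂ ≈ 4.769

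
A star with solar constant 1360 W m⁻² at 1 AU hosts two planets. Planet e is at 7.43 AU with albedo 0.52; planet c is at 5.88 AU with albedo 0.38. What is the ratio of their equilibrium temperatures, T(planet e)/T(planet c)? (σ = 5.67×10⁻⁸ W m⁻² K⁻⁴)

T_eq = [S₀(1−A)/(4σd²)]^(1/4), so T ∝ (1−A)^(1/4) / √d.
T₁ = [1360×0.48/(4×5.67×10⁻⁸×7.43²)]^(1/4) = 84.97 K.
T₂ = [1360×0.62/(4×5.67×10⁻⁸×5.88²)]^(1/4) = 101.83 K.

T₁/T₂ ≈ 0.834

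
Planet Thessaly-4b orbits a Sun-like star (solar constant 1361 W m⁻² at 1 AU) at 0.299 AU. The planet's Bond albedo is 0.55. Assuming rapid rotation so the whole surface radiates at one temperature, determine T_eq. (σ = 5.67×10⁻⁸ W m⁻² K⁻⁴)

T_eq ≈ 417 K

Flux at 0.299 AU: S = 1361/0.299² = 1.52×10⁴ W m⁻².
Energy balance: absorbed = emitted ⇒ πR²·S(1−A) = 4πR²·σT_eq⁴, so T_eq⁴ = S(1−A)/(4σ).
T_eq = [1.52×10⁴ × 0.45 / (4 × 5.67×10⁻⁸)]^(1/4) = (3.02×10¹⁰)^(1/4) = 417 K.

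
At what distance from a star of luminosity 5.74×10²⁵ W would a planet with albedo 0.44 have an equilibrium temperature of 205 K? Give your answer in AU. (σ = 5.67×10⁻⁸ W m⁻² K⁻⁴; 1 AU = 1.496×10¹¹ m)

From T_eq⁴ = L(1−A)/(16πσd²): d = √[L(1−A)/(16πσT_eq⁴)].
d = √[5.74×10²⁵ × 0.56 / (16π × 5.67×10⁻⁸ × (205)⁴)] = 7.99×10¹⁰ m = 0.534 AU.

d ≈ 0.534 AU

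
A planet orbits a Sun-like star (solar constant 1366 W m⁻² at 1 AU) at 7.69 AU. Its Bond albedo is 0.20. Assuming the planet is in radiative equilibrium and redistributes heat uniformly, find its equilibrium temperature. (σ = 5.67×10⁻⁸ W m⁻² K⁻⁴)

Flux at 7.69 AU: S = 1366/7.69² = 23.1 W m⁻².
Energy balance: absorbed = emitted ⇒ πR²·S(1−A) = 4πR²·σT_eq⁴, so T_eq⁴ = S(1−A)/(4σ).
T_eq = [23.1 × 0.80 / (4 × 5.67×10⁻⁸)]^(1/4) = (8.15×10⁷)^(1/4) = 95.0 K.

T_eq ≈ 95.0 K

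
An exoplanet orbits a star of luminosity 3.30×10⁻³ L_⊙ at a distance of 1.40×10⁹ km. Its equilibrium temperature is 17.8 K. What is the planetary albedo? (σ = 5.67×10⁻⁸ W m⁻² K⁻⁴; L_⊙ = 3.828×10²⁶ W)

A ≈ 0.56

d = 1.40×10⁹ km = 1.40×10¹² m.
L = 3.30×10⁻³ × 3.828×10²⁶ = 1.26×10²⁴ W.
Flux: S = L/(4πd²) = 1.26×10²⁴/(4π×(1.40×10¹²)²) = 0.0513 W m⁻².
From T_eq⁴ = S(1−A)/(4σ): 1−A = 4σT_eq⁴/S.
1−A = 4 × 5.67×10⁻⁸ × (17.8)⁴ / 0.0513 = 0.444.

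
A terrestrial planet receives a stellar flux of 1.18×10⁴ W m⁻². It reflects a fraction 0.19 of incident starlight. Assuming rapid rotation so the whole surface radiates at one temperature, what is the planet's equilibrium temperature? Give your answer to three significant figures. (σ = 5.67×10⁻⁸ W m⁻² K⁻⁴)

T_eq ≈ 453 K

Energy balance: absorbed = emitted ⇒ πR²·S(1−A) = 4πR²·σT_eq⁴, so T_eq⁴ = S(1−A)/(4σ).
T_eq = [1.18×10⁴ × 0.81 / (4 × 5.67×10⁻⁸)]^(1/4) = (4.21×10¹⁰)^(1/4) = 453 K.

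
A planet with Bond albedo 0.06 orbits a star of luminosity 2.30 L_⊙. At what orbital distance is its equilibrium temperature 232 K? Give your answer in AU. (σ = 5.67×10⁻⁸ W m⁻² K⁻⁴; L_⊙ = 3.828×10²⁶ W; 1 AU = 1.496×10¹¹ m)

L = 2.30 × 3.828×10²⁶ = 8.80×10²⁶ W.
From T_eq⁴ = L(1−A)/(16πσd²): d = √[L(1−A)/(16πσT_eq⁴)].
d = √[8.80×10²⁶ × 0.94 / (16π × 5.67×10⁻⁸ × (232)⁴)] = 3.17×10¹¹ m = 2.12 AU.

d ≈ 2.12 AU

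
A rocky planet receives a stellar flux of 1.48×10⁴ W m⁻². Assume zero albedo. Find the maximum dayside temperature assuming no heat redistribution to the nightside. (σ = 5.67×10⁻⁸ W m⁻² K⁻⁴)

T_ss ≈ 715 K

With no redistribution each surface element balances locally: S(1−A) = σT⁴.
T = [1.48×10⁴ × 1.00 / 5.67×10⁻⁸]^(1/4) = (2.61×10¹¹)^(1/4) = 715 K.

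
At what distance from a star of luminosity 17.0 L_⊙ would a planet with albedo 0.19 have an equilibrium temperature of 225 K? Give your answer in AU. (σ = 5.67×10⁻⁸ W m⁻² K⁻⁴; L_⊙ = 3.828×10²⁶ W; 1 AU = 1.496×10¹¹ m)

L = 17.0 × 3.828×10²⁶ = 6.51×10²⁷ W.
From T_eq⁴ = L(1−A)/(16πσd²): d = √[L(1−A)/(16πσT_eq⁴)].
d = √[6.51×10²⁷ × 0.81 / (16π × 5.67×10⁻⁸ × (225)⁴)] = 8.49×10¹¹ m = 5.68 AU.

d ≈ 5.68 AU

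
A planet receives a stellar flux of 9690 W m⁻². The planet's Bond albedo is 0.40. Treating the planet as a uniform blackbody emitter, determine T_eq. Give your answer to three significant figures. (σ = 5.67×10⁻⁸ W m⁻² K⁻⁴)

T_eq ≈ 400 K

Energy balance: absorbed = emitted ⇒ πR²·S(1−A) = 4πR²·σT_eq⁴, so T_eq⁴ = S(1−A)/(4σ).
T_eq = [9690 × 0.60 / (4 × 5.67×10⁻⁸)]^(1/4) = (2.56×10¹⁰)^(1/4) = 400 K.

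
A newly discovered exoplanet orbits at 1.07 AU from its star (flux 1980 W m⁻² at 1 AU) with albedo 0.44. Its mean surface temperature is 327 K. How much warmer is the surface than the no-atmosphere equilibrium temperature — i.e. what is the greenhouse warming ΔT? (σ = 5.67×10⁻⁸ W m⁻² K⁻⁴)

S = 1980/1.07² = 1729 W m⁻².
T_eq = [S(1−A)/(4σ)]^(1/4) = [1729×0.56/(4×5.67×10⁻⁸)]^(1/4) = 255.6 K.
ΔT = T_surf − T_eq = 327 − 255.6.

ΔT ≈ 71.4 K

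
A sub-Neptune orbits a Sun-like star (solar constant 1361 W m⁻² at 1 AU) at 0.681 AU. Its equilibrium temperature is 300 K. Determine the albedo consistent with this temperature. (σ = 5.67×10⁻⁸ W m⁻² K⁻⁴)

A ≈ 0.37

Flux at 0.681 AU: S = 1361/0.681² = 2930 W m⁻².
From T_eq⁴ = S(1−A)/(4σ): 1−A = 4σT_eq⁴/S.
1−A = 4 × 5.67×10⁻⁸ × (300)⁴ / 2930 = 0.626.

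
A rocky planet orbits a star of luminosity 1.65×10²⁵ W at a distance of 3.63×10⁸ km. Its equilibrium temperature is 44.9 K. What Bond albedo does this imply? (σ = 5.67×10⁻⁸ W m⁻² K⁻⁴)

A ≈ 0.91

d = 3.63×10⁸ km = 3.63×10¹¹ m.
Flux: S = L/(4πd²) = 1.65×10²⁵/(4π×(3.63×10¹¹)²) = 9.96 W m⁻².
From T_eq⁴ = S(1−A)/(4σ): 1−A = 4σT_eq⁴/S.
1−A = 4 × 5.67×10⁻⁸ × (44.9)⁴ / 9.96 = 0.093.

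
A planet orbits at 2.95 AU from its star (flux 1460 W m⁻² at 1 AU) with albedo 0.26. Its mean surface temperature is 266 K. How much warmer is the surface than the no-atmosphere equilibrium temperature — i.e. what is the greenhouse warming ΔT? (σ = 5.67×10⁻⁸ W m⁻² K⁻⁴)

ΔT ≈ 113.0 K

S = 1460/2.95² = 167.8 W m⁻².
T_eq = [S(1−A)/(4σ)]^(1/4) = [167.8×0.74/(4×5.67×10⁻⁸)]^(1/4) = 153.0 K.
ΔT = T_surf − T_eq = 266 − 153.0.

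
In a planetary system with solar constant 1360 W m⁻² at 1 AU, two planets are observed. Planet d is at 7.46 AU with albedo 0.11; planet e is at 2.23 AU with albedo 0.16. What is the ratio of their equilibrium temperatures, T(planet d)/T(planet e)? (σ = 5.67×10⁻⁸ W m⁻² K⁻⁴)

T_eq = [S₀(1−A)/(4σd²)]^(1/4), so T ∝ (1−A)^(1/4) / √d.
T₁ = [1360×0.89/(4×5.67×10⁻⁸×7.46²)]^(1/4) = 98.96 K.
T₂ = [1360×0.84/(4×5.67×10⁻⁸×2.23²)]^(1/4) = 178.40 K.

T₁/T₂ ≈ 0.555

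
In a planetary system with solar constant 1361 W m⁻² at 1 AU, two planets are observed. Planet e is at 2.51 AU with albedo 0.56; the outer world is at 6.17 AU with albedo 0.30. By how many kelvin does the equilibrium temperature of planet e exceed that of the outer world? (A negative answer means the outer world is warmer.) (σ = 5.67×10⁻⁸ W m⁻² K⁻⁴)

ΔT ≈ 40.6 K

T_eq = [S₀(1−A)/(4σd²)]^(1/4), so T ∝ (1−A)^(1/4) / √d.
T₁ = [1361×0.44/(4×5.67×10⁻⁸×2.51²)]^(1/4) = 143.08 K.
T₂ = [1361×0.70/(4×5.67×10⁻⁸×6.17²)]^(1/4) = 102.49 K.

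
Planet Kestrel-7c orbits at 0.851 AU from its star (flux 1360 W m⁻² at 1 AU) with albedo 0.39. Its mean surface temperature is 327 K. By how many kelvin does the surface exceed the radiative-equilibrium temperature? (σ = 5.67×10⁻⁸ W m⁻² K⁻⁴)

S = 1360/0.851² = 1878 W m⁻².
T_eq = [S(1−A)/(4σ)]^(1/4) = [1878×0.61/(4×5.67×10⁻⁸)]^(1/4) = 266.6 K.
ΔT = T_surf − T_eq = 327 − 266.6.

ΔT ≈ 60.4 K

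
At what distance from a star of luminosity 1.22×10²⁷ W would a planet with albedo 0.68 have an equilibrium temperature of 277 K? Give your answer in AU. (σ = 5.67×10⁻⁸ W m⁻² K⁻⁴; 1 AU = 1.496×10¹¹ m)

From T_eq⁴ = L(1−A)/(16πσd²): d = √[L(1−A)/(16πσT_eq⁴)].
d = √[1.22×10²⁷ × 0.32 / (16π × 5.67×10⁻⁸ × (277)⁴)] = 1.53×10¹¹ m = 1.02 AU.

d ≈ 1.02 AU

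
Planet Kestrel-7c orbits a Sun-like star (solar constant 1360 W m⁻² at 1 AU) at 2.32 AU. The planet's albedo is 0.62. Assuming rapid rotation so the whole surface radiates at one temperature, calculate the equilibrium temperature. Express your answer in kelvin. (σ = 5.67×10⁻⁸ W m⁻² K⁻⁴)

Flux at 2.32 AU: S = 1360/2.32² = 253 W m⁻².
Energy balance: absorbed = emitted ⇒ πR²·S(1−A) = 4πR²·σT_eq⁴, so T_eq⁴ = S(1−A)/(4σ).
T_eq = [253 × 0.38 / (4 × 5.67×10⁻⁸)]^(1/4) = (4.23×10⁸)^(1/4) = 143 K.

T_eq ≈ 143 K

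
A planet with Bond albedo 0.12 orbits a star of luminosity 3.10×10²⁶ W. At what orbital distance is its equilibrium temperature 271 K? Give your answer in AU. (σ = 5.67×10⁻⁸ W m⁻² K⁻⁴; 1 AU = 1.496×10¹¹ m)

From T_eq⁴ = L(1−A)/(16πσd²): d = √[L(1−A)/(16πσT_eq⁴)].
d = √[3.10×10²⁶ × 0.88 / (16π × 5.67×10⁻⁸ × (271)⁴)] = 1.33×10¹¹ m = 0.890 AU.

d ≈ 0.890 AU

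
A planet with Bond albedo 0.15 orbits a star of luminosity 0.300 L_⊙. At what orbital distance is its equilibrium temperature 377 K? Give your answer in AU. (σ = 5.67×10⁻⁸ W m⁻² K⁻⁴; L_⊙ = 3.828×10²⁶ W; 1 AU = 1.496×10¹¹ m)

d ≈ 0.275 AU

L = 0.300 × 3.828×10²⁶ = 1.15×10²⁶ W.
From T_eq⁴ = L(1−A)/(16πσd²): d = √[L(1−A)/(16πσT_eq⁴)].
d = √[1.15×10²⁶ × 0.85 / (16π × 5.67×10⁻⁸ × (377)⁴)] = 4.12×10¹⁰ m = 0.275 AU.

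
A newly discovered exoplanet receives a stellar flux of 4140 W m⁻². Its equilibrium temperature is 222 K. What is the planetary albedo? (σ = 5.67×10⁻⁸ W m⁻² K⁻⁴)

A ≈ 0.87

From T_eq⁴ = S(1−A)/(4σ): 1−A = 4σT_eq⁴/S.
1−A = 4 × 5.67×10⁻⁸ × (222)⁴ / 4140 = 0.133.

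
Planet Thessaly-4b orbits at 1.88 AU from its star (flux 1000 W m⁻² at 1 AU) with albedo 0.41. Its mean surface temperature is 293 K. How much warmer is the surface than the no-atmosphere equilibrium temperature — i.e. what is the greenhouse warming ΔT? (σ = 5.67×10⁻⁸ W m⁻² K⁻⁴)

S = 1000/1.88² = 282.9 W m⁻².
T_eq = [S(1−A)/(4σ)]^(1/4) = [282.9×0.59/(4×5.67×10⁻⁸)]^(1/4) = 164.7 K.
ΔT = T_surf − T_eq = 293 − 164.7.

ΔT ≈ 128.3 K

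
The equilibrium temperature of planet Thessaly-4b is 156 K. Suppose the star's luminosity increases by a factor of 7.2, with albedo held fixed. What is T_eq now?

T_eq ∝ L^(1/4) · d^(−1/2).
T′ = 156 × 7.2^(1/4) = 256 K.

T_eq ≈ 256 K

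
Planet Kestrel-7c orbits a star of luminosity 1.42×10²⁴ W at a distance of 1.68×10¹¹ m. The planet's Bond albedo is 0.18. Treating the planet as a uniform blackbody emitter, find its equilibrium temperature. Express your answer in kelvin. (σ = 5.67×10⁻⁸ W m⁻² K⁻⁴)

Flux: S = L/(4πd²) = 1.42×10²⁴/(4π×(1.68×10¹¹)²) = 4.00 W m⁻².
Energy balance: absorbed = emitted ⇒ πR²·S(1−A) = 4πR²·σT_eq⁴, so T_eq⁴ = S(1−A)/(4σ).
T_eq = [4.00 × 0.82 / (4 × 5.67×10⁻⁸)]^(1/4) = (1.45×10⁷)^(1/4) = 61.7 K.

T_eq ≈ 61.7 K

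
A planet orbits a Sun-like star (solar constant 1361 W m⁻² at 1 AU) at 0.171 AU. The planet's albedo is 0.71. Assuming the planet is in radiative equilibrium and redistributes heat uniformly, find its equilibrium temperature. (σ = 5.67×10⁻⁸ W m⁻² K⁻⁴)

Flux at 0.171 AU: S = 1361/0.171² = 4.65×10⁴ W m⁻².
Energy balance: absorbed = emitted ⇒ πR²·S(1−A) = 4πR²·σT_eq⁴, so T_eq⁴ = S(1−A)/(4σ).
T_eq = [4.65×10⁴ × 0.29 / (4 × 5.67×10⁻⁸)]^(1/4) = (5.95×10¹⁰)^(1/4) = 494 K.

T_eq ≈ 494 K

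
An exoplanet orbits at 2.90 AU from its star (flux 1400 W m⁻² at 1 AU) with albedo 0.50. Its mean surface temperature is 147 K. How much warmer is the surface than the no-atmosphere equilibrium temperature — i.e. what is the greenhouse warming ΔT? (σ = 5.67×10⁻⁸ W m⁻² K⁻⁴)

S = 1400/2.90² = 166.5 W m⁻².
T_eq = [S(1−A)/(4σ)]^(1/4) = [166.5×0.50/(4×5.67×10⁻⁸)]^(1/4) = 138.4 K.
ΔT = T_surf − T_eq = 147 − 138.4.

ΔT ≈ 8.6 K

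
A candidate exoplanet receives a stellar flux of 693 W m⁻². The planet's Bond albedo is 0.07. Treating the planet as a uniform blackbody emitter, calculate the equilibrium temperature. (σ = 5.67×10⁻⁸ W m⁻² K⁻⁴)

Energy balance: absorbed = emitted ⇒ πR²·S(1−A) = 4πR²·σT_eq⁴, so T_eq⁴ = S(1−A)/(4σ).
T_eq = [693 × 0.93 / (4 × 5.67×10⁻⁸)]^(1/4) = (2.84×10⁹)^(1/4) = 231 K.

T_eq ≈ 231 K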